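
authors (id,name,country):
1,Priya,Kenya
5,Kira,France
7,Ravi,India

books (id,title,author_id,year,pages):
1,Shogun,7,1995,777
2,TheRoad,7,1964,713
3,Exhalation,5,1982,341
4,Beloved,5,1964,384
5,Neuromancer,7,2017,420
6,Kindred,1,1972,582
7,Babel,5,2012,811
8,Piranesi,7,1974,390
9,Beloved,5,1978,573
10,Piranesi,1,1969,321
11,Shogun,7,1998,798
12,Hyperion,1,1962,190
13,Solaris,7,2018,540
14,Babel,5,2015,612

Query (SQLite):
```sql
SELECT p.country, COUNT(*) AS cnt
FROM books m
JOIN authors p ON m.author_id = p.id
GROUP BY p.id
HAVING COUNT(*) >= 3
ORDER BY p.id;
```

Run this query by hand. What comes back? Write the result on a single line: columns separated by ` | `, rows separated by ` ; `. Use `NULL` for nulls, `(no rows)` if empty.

Join each books row to its authors via author_id.
Group joined rows by authors.id; compute COUNT(*) per group.
HAVING: keep groups with count ≥ 3.
  1: ids {6, 10, 12} → COUNT(*)=3
  5: ids {3, 4, 7, 9, 14} → COUNT(*)=5
  7: ids {1, 2, 5, 8, 11, 13} → COUNT(*)=6

Kenya | 3 ; France | 5 ; India | 6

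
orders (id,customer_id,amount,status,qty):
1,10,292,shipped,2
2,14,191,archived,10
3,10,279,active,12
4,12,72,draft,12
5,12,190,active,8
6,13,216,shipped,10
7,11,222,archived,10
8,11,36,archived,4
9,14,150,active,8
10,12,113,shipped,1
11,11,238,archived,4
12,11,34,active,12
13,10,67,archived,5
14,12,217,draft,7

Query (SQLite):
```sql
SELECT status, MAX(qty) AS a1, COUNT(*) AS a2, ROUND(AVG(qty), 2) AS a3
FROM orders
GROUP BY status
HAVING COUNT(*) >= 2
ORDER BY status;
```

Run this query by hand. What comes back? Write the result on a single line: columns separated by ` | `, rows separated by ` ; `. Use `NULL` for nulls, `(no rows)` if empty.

Group orders by status.
Per group compute: MAX(qty), COUNT(*), ROUND(AVG(qty), 2).
HAVING: drop groups with fewer than 2 rows.
  active: ids {3, 5, 9, 12} → MAX(qty)=12, COUNT(*)=4, ROUND(AVG(qty), 2)=10
  archived: ids {2, 7, 8, 11, 13} → MAX(qty)=10, COUNT(*)=5, ROUND(AVG(qty), 2)=6.6
  draft: ids {4, 14} → MAX(qty)=12, COUNT(*)=2, ROUND(AVG(qty), 2)=9.5
  shipped: ids {1, 6, 10} → MAX(qty)=10, COUNT(*)=3, ROUND(AVG(qty), 2)=4.33

active | 12 | 4 | 10 ; archived | 10 | 5 | 6.6 ; draft | 12 | 2 | 9.5 ; shipped | 10 | 3 | 4.33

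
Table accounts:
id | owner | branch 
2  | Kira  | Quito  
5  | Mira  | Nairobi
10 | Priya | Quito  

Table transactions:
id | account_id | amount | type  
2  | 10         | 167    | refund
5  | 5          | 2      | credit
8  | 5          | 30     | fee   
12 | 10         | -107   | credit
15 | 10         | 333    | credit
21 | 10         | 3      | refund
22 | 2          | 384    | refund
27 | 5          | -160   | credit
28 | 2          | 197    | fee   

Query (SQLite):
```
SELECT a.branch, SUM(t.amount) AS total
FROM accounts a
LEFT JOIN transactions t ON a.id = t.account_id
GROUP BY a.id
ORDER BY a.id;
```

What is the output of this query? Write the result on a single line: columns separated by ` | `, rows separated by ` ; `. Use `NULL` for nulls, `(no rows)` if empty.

Quito | 581 ; Nairobi | -128 ; Quito | 396

LEFT JOIN keeps every accounts row; unmatched ones get NULL for transactions columns.
Group by accounts.id and compute SUM(t.amount). SUM over an all-NULL group is NULL.
  2: ids {22, 28} → SUM(t.amount)=581
  5: ids {5, 8, 27} → SUM(t.amount)=-128
  10: ids {2, 12, 15, 21} → SUM(t.amount)=396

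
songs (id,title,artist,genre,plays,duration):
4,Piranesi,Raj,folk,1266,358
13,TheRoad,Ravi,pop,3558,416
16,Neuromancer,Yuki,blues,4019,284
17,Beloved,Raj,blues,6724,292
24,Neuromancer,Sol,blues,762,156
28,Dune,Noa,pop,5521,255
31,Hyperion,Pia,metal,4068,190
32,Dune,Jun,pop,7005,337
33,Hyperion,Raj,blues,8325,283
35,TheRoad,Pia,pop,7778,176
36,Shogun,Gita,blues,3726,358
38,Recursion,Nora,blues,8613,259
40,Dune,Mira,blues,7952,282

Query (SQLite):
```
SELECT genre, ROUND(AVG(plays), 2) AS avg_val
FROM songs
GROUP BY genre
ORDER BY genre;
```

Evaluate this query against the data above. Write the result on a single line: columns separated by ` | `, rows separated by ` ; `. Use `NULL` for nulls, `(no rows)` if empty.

Partition songs by genre; compute ROUND(AVG(plays), 2) within each group.
  blues: ids {16, 17, 24, 33, 36, 38, 40} → ROUND(AVG(plays), 2)=5731.57
  folk: ids {4} → ROUND(AVG(plays), 2)=1266
  metal: ids {31} → ROUND(AVG(plays), 2)=4068
  pop: ids {13, 28, 32, 35} → ROUND(AVG(plays), 2)=5965.5

blues | 5731.57 ; folk | 1266 ; metal | 4068 ; pop | 5965.5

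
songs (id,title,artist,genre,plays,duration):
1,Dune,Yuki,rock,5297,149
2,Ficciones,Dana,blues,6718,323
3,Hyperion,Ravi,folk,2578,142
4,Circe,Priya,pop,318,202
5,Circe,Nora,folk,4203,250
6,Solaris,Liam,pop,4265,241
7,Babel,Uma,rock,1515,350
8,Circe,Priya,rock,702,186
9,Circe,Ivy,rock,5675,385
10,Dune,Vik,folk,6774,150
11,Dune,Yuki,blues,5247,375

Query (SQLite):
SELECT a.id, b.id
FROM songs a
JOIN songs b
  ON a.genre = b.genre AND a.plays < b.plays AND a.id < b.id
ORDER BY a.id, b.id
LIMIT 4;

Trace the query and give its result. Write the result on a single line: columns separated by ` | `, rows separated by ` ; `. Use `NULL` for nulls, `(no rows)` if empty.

1 | 9 ; 3 | 5 ; 3 | 10 ; 4 | 6

Pairs (a,b) with same genre, a.plays < b.plays, a.id < b.id.
genre groups: blues:{2,11} folk:{3,5,10} pop:{4,6} rock:{1,7,8,9}
Ordered by (a.id, b.id); first 4.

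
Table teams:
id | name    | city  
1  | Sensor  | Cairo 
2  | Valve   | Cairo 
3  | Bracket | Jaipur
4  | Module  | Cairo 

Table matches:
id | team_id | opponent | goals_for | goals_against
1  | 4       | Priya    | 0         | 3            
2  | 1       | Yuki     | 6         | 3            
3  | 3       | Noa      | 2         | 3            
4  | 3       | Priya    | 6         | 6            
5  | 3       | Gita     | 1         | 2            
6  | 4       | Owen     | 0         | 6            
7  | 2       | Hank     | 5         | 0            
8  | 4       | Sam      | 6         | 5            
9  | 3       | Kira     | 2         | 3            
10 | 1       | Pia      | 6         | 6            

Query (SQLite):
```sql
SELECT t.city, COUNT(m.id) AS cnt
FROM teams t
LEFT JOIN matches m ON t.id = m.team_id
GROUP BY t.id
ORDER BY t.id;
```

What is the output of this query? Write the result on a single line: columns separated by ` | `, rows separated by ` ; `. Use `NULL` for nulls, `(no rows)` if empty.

Cairo | 2 ; Cairo | 1 ; Jaipur | 4 ; Cairo | 3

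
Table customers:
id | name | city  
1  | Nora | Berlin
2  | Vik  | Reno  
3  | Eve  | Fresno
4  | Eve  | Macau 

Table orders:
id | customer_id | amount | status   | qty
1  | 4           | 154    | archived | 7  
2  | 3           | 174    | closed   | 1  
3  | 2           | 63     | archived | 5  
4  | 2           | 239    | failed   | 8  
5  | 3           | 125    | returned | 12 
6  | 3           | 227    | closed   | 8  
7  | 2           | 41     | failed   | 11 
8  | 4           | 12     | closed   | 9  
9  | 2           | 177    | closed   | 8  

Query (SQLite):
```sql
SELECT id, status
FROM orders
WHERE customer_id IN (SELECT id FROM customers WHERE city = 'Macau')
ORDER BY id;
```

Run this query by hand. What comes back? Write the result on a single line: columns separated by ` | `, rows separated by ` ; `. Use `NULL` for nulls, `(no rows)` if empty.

1 | archived ; 8 | closed

Inner query: customers.id where city = 'Macau'.
Outer: keep orders rows whose customer_id is in that set.
Inner query → {4}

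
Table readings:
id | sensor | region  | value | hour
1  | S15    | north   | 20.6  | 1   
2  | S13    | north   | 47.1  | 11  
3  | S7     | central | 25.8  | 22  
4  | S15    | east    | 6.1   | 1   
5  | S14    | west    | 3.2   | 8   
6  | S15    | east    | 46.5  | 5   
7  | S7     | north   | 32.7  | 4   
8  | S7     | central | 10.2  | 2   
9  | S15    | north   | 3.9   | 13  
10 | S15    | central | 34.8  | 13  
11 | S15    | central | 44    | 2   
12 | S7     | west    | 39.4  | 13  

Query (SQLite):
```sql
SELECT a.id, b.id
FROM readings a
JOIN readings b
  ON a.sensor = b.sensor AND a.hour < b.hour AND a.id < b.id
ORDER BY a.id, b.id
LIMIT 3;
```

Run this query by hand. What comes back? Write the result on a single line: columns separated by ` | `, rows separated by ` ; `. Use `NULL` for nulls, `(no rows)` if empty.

Pairs (a,b) with same sensor, a.hour < b.hour, a.id < b.id.
sensor groups: S13:{2} S14:{5} S15:{1,4,6,9,10,11} S7:{3,7,8,12}
Ordered by (a.id, b.id); first 3.

1 | 6 ; 1 | 9 ; 1 | 10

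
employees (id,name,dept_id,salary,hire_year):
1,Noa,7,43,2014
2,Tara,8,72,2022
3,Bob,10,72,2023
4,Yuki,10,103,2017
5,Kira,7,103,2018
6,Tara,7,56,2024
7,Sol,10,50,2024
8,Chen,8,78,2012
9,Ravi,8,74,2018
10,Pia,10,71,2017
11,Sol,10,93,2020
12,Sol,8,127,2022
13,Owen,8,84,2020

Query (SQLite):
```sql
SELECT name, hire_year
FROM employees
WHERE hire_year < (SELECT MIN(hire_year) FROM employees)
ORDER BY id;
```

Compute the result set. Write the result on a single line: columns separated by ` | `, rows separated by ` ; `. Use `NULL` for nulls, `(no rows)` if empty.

(no rows)

Scalar subquery: MIN(hire_year) over all employees rows = 2012.
Keep rows where hire_year < that value.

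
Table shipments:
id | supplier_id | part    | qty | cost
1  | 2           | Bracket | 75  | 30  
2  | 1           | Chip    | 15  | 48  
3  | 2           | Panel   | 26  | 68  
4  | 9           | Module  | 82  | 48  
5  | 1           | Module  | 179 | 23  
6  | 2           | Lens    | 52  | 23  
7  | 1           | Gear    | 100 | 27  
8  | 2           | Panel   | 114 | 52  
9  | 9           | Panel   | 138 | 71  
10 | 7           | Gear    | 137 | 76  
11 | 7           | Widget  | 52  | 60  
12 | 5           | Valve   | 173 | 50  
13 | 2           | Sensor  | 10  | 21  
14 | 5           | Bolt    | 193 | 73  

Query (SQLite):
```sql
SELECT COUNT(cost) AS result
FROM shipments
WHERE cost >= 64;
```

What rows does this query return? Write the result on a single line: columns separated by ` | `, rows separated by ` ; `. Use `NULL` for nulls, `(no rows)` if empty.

4

Rows where cost >= 64 → cost values: [68, 71, 76, 73].
COUNT(cost) counts non-NULL values → 4.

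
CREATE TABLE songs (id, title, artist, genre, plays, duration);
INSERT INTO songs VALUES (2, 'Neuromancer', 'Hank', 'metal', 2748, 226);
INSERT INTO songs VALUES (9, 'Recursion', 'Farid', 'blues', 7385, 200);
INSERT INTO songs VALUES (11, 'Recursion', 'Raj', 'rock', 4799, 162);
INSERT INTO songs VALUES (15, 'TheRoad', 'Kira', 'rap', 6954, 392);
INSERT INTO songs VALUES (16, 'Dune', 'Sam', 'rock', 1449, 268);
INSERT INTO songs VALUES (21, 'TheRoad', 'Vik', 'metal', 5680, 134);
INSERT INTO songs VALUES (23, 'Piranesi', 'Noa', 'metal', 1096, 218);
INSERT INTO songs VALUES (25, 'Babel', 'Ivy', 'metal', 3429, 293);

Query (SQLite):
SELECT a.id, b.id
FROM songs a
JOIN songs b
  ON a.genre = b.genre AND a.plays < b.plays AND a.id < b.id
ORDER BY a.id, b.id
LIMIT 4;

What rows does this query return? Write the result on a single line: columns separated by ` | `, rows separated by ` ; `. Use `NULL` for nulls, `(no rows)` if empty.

2 | 21 ; 2 | 25 ; 23 | 25

Pairs (a,b) with same genre, a.plays < b.plays, a.id < b.id.
genre groups: blues:{9} metal:{2,21,23,25} rap:{15} rock:{11,16}
Ordered by (a.id, b.id); first 4.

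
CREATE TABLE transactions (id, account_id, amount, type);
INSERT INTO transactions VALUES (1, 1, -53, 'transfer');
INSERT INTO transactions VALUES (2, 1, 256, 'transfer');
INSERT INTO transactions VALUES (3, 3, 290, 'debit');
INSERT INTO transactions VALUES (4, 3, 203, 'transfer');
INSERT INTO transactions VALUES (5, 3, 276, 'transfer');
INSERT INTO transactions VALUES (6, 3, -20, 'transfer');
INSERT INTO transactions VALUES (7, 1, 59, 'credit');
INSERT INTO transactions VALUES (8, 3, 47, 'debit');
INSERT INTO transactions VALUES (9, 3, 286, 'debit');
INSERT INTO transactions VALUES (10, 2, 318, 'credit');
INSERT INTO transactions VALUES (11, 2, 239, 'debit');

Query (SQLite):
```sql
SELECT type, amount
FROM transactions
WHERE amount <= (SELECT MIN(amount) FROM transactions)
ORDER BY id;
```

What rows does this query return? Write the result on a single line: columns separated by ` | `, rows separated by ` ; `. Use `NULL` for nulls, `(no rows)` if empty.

Scalar subquery: MIN(amount) over all transactions rows = -53.
Keep rows where amount <= that value.

transfer | -53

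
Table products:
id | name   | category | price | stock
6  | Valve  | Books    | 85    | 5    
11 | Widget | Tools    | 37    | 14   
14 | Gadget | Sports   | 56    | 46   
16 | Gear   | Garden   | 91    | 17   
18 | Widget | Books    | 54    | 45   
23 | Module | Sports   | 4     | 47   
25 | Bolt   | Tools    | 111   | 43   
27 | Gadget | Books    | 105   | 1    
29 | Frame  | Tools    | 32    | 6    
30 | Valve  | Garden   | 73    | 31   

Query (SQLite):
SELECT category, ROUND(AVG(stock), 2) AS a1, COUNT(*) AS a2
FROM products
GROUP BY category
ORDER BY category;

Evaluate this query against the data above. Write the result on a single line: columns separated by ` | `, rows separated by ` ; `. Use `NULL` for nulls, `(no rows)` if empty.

Group products by category.
Per group compute: ROUND(AVG(stock), 2), COUNT(*).
  Books: ids {6, 18, 27} → ROUND(AVG(stock), 2)=17, COUNT(*)=3
  Garden: ids {16, 30} → ROUND(AVG(stock), 2)=24, COUNT(*)=2
  Sports: ids {14, 23} → ROUND(AVG(stock), 2)=46.5, COUNT(*)=2
  Tools: ids {11, 25, 29} → ROUND(AVG(stock), 2)=21, COUNT(*)=3

Books | 17 | 3 ; Garden | 24 | 2 ; Sports | 46.5 | 2 ; Tools | 21 | 3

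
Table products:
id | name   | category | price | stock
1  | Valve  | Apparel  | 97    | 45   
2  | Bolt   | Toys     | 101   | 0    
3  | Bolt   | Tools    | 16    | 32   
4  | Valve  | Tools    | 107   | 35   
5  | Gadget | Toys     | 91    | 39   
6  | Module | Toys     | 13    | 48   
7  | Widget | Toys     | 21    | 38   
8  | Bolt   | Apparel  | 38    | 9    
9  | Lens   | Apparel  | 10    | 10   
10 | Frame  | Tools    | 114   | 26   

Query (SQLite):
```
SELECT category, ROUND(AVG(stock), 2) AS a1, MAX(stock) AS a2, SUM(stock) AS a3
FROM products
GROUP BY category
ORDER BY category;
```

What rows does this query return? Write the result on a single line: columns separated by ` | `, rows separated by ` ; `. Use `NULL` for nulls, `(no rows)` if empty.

Group products by category.
Per group compute: ROUND(AVG(stock), 2), MAX(stock), SUM(stock).
  Apparel: ids {1, 8, 9} → ROUND(AVG(stock), 2)=21.33, MAX(stock)=45, SUM(stock)=64
  Tools: ids {3, 4, 10} → ROUND(AVG(stock), 2)=31, MAX(stock)=35, SUM(stock)=93
  Toys: ids {2, 5, 6, 7} → ROUND(AVG(stock), 2)=31.25, MAX(stock)=48, SUM(stock)=125

Apparel | 21.33 | 45 | 64 ; Tools | 31 | 35 | 93 ; Toys | 31.25 | 48 | 125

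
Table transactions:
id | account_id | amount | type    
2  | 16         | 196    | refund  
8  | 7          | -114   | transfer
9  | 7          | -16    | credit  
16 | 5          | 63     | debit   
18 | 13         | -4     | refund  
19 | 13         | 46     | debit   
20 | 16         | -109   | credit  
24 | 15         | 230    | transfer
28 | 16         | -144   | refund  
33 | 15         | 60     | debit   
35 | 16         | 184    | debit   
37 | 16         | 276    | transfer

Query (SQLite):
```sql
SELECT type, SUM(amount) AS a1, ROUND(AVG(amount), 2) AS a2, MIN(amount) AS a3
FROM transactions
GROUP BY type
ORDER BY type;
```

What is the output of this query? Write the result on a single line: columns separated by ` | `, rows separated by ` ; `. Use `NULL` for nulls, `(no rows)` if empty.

Group transactions by type.
Per group compute: SUM(amount), ROUND(AVG(amount), 2), MIN(amount).
  credit: ids {9, 20} → SUM(amount)=-125, ROUND(AVG(amount), 2)=-62.5, MIN(amount)=-109
  debit: ids {16, 19, 33, 35} → SUM(amount)=353, ROUND(AVG(amount), 2)=88.25, MIN(amount)=46
  refund: ids {2, 18, 28} → SUM(amount)=48, ROUND(AVG(amount), 2)=16, MIN(amount)=-144
  transfer: ids {8, 24, 37} → SUM(amount)=392, ROUND(AVG(amount), 2)=130.67, MIN(amount)=-114

credit | -125 | -62.5 | -109 ; debit | 353 | 88.25 | 46 ; refund | 48 | 16 | -144 ; transfer | 392 | 130.67 | -114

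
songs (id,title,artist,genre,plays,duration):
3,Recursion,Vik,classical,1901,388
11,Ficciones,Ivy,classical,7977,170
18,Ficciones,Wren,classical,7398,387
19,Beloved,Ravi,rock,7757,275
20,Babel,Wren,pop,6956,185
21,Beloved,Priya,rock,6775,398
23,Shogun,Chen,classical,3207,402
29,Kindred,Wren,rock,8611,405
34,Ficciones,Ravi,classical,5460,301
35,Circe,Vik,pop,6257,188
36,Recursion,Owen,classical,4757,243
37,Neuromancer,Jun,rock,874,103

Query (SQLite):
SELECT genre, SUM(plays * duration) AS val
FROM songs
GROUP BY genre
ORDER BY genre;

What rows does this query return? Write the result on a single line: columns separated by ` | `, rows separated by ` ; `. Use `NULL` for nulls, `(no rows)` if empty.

For each row compute plays * duration.
Group by genre; take SUM of the expression per group.
  classical: ids {3, 11, 18, 23, 34, 36} → SUM(plays * duration)=9045329
  pop: ids {20, 35} → SUM(plays * duration)=2463176
  rock: ids {19, 21, 29, 37} → SUM(plays * duration)=8407102

classical | 9045329 ; pop | 2463176 ; rock | 8407102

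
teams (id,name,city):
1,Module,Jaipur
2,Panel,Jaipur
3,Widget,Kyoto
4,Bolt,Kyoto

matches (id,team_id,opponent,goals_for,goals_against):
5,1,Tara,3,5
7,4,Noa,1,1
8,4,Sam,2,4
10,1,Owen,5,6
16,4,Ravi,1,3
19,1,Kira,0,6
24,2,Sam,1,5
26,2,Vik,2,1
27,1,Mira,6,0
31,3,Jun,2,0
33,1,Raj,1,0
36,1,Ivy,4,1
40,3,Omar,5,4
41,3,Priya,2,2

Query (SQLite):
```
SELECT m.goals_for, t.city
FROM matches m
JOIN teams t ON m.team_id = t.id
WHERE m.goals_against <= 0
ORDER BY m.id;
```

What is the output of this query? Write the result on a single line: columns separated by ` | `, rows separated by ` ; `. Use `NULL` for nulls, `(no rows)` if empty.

6 | Jaipur ; 2 | Kyoto ; 1 | Jaipur

Each matches row matches the teams row where team_id = teams.id.
Then keep rows with m.goals_against <= 0.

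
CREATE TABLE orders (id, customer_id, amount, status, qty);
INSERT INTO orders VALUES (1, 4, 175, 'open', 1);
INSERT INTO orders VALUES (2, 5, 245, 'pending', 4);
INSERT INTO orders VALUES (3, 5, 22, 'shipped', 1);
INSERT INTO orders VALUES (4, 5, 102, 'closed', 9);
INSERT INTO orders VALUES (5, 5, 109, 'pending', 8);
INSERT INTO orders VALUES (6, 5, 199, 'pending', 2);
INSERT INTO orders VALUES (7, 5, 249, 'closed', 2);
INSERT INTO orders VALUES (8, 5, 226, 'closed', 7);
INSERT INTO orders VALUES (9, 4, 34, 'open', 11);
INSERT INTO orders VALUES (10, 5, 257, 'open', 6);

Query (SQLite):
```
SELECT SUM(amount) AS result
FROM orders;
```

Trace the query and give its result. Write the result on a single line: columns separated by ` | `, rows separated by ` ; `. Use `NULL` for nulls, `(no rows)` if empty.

1618

All amount values: [175, 245, 22, 102, 109, 199, 249, 226, 34, 257].
SUM of non-NULL values = 1618.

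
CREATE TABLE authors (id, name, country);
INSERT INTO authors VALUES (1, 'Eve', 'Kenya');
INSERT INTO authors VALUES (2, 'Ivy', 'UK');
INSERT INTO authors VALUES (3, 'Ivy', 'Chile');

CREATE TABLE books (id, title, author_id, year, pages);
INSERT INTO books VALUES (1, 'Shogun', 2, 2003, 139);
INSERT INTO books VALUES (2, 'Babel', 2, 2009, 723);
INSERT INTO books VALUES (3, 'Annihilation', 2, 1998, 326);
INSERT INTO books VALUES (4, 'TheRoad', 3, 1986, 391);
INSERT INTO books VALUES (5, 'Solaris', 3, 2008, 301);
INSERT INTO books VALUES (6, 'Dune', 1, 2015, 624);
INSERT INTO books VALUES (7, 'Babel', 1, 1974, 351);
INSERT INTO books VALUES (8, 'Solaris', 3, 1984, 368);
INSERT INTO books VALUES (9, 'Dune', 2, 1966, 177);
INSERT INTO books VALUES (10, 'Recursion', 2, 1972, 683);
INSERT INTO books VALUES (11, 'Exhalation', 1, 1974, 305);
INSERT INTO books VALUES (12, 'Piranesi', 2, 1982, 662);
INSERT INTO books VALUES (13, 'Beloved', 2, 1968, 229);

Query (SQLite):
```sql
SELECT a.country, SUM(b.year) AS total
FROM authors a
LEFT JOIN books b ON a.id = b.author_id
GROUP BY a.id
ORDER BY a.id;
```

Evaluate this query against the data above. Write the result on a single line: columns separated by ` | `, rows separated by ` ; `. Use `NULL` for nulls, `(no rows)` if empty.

LEFT JOIN keeps every authors row; unmatched ones get NULL for books columns.
Group by authors.id and compute SUM(b.year). SUM over an all-NULL group is NULL.
  1: ids {6, 7, 11} → SUM(b.year)=5963
  2: ids {1, 2, 3, 9, 10, 12, 13} → SUM(b.year)=13898
  3: ids {4, 5, 8} → SUM(b.year)=5978

Kenya | 5963 ; UK | 13898 ; Chile | 5978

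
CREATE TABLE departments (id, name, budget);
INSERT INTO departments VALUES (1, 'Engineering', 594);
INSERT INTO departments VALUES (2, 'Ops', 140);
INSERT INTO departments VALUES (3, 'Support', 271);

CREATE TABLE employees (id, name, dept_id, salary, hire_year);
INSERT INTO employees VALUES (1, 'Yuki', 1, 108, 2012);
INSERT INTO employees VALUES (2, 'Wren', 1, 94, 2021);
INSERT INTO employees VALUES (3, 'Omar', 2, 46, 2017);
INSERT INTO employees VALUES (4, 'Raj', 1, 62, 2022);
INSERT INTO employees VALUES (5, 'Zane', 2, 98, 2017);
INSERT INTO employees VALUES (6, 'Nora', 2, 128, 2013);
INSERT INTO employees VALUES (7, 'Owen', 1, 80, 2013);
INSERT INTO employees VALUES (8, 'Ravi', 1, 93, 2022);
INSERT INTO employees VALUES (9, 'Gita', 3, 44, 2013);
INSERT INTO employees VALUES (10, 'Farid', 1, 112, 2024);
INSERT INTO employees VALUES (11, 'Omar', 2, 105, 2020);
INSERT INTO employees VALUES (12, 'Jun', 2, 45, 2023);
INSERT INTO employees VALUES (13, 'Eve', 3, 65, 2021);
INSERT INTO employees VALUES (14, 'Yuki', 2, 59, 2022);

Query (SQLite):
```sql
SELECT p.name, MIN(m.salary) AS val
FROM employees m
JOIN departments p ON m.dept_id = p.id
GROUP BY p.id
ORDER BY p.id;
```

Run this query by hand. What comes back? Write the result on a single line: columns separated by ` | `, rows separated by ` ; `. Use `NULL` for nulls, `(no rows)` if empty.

Join each employees row to its departments via dept_id.
Group joined rows by departments.id; compute MIN(m.salary) per group.
  1: ids {1, 2, 4, 7, 8, 10} → MIN(m.salary)=62
  2: ids {3, 5, 6, 11, 12, 14} → MIN(m.salary)=45
  3: ids {9, 13} → MIN(m.salary)=44

Engineering | 62 ; Ops | 45 ; Support | 44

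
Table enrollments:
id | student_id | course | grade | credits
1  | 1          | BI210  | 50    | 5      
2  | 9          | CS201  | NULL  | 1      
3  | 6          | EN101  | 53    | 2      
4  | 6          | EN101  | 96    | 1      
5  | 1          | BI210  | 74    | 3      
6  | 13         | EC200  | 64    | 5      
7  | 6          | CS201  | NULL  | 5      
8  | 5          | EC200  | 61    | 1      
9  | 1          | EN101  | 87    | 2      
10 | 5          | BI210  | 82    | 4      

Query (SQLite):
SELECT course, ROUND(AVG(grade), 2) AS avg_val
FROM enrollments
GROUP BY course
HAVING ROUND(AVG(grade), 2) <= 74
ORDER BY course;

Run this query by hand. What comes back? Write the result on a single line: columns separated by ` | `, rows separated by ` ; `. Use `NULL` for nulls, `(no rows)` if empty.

Partition enrollments by course; compute ROUND(AVG(grade), 2) within each group.
HAVING: keep groups where ROUND(AVG(grade), 2) <= 74.
  BI210: ids {1, 5, 10} → ROUND(AVG(grade), 2)=68.67
  CS201: ids {2, 7} → ROUND(AVG(grade), 2)=NULL
  EC200: ids {6, 8} → ROUND(AVG(grade), 2)=62.5
  EN101: ids {3, 4, 9} → ROUND(AVG(grade), 2)=78.67

BI210 | 68.67 ; EC200 | 62.5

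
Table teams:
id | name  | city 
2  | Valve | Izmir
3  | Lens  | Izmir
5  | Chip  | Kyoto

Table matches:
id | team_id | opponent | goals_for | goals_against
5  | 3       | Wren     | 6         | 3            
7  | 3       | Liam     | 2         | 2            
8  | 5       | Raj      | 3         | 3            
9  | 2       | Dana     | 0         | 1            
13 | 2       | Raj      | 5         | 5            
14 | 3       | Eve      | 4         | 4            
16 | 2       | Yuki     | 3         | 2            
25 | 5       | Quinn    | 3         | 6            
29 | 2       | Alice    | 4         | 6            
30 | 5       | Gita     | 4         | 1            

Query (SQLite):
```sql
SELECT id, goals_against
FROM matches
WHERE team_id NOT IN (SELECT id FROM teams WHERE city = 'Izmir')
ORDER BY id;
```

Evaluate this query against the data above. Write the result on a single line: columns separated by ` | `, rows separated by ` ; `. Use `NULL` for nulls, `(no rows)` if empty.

8 | 3 ; 25 | 6 ; 30 | 1

Inner query: teams.id where city = 'Izmir'.
Outer: keep matches rows whose team_id is not in that set.
Inner query → {2, 3}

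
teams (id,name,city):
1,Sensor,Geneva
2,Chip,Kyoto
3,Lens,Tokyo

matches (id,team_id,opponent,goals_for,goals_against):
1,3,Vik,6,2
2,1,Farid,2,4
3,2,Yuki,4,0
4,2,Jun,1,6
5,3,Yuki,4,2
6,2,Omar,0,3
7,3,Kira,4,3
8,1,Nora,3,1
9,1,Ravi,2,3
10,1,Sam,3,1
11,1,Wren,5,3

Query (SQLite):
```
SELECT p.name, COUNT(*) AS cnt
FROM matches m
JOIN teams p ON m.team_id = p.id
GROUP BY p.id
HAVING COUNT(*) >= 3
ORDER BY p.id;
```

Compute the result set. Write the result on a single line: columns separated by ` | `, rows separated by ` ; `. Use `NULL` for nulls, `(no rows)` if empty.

Join each matches row to its teams via team_id.
Group joined rows by teams.id; compute COUNT(*) per group.
HAVING: keep groups with count ≥ 3.
  1: ids {2, 8, 9, 10, 11} → COUNT(*)=5
  2: ids {3, 4, 6} → COUNT(*)=3
  3: ids {1, 5, 7} → COUNT(*)=3

Sensor | 5 ; Chip | 3 ; Lens | 3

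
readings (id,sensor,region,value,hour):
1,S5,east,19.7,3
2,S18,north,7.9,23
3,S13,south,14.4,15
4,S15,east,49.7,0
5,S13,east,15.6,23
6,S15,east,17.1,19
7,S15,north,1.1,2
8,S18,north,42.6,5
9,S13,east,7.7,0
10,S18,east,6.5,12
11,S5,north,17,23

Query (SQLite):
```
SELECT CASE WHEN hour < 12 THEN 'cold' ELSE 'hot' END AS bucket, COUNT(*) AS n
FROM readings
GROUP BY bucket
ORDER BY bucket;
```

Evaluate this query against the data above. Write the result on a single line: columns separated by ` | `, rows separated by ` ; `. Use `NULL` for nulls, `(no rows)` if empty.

cold | 5 ; hot | 6

Bucket rows by hour < 12 → 'cold' else 'hot'; count each bucket.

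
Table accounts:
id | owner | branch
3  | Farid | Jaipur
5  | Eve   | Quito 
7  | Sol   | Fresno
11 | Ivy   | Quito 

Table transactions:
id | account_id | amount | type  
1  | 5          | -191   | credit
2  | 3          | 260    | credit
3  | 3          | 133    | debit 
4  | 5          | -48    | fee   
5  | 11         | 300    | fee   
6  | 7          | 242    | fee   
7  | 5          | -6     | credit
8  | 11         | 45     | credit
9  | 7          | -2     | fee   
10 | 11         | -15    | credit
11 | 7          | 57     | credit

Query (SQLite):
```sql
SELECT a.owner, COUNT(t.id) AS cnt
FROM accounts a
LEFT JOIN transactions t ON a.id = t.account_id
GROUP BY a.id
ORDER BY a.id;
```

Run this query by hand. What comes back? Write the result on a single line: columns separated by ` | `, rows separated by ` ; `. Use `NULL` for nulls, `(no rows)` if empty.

Farid | 2 ; Eve | 3 ; Sol | 3 ; Ivy | 3

LEFT JOIN keeps every accounts row; unmatched ones get NULL for transactions columns.
Group by accounts.id and compute COUNT(t.id). COUNT(col) of an all-NULL group is 0.
  3: ids {2, 3} → COUNT(t.id)=2
  5: ids {1, 4, 7} → COUNT(t.id)=3
  7: ids {6, 9, 11} → COUNT(t.id)=3
  11: ids {5, 8, 10} → COUNT(t.id)=3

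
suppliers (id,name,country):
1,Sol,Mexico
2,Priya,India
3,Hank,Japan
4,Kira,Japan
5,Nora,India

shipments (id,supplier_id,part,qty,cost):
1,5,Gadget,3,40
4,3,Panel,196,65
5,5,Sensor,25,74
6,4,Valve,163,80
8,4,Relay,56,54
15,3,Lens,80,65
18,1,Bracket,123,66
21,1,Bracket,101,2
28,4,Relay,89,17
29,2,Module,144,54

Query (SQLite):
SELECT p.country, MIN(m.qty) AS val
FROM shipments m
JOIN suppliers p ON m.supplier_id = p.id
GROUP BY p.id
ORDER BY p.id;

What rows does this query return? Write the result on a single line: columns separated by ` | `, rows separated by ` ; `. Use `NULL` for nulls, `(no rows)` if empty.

Mexico | 101 ; India | 144 ; Japan | 80 ; Japan | 56 ; India | 3

Join each shipments row to its suppliers via supplier_id.
Group joined rows by suppliers.id; compute MIN(m.qty) per group.
  1: ids {18, 21} → MIN(m.qty)=101
  2: ids {29} → MIN(m.qty)=144
  3: ids {4, 15} → MIN(m.qty)=80
  4: ids {6, 8, 28} → MIN(m.qty)=56
  5: ids {1, 5} → MIN(m.qty)=3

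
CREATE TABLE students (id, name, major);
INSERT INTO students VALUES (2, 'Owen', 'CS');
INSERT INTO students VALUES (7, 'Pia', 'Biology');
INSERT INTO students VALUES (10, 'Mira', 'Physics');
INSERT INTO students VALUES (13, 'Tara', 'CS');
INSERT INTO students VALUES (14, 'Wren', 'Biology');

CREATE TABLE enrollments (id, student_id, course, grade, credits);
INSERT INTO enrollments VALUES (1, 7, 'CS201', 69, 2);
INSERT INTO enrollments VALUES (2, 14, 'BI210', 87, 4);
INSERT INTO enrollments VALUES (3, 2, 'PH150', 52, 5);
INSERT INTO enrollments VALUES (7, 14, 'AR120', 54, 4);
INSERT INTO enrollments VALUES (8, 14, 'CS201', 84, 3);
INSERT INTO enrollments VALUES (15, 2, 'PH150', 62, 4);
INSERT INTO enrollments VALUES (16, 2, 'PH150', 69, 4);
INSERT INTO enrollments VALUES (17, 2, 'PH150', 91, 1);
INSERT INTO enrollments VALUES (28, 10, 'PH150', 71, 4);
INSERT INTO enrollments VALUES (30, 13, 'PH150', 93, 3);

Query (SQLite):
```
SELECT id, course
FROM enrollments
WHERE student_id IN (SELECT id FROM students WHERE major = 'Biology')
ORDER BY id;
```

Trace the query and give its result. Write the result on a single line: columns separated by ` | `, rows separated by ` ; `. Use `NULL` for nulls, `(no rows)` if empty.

Inner query: students.id where major = 'Biology'.
Outer: keep enrollments rows whose student_id is in that set.
Inner query → {7, 14}

1 | CS201 ; 2 | BI210 ; 7 | AR120 ; 8 | CS201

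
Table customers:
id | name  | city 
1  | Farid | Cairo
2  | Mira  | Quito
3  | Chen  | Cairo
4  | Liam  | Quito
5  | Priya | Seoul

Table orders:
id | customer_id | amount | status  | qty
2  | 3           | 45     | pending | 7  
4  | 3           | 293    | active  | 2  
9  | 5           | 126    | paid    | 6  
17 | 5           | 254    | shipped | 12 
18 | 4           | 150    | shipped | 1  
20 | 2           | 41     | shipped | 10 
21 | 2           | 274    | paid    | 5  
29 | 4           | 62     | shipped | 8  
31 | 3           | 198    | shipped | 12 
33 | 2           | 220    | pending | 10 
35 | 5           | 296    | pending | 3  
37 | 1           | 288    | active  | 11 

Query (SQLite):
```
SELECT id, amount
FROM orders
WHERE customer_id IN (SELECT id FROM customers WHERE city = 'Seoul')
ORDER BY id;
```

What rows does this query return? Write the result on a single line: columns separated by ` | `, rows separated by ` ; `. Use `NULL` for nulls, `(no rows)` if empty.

9 | 126 ; 17 | 254 ; 35 | 296

Inner query: customers.id where city = 'Seoul'.
Outer: keep orders rows whose customer_id is in that set.
Inner query → {5}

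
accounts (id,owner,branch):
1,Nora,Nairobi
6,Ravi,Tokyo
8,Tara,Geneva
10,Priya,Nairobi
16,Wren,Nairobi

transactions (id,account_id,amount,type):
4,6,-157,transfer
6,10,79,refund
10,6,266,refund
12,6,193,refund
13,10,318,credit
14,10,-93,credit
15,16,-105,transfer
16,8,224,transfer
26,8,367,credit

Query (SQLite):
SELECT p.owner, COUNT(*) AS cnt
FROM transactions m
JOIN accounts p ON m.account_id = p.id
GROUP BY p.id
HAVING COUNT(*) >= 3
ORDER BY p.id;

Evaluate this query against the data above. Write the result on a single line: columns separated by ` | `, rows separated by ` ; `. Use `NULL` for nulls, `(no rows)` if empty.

Join each transactions row to its accounts via account_id.
Group joined rows by accounts.id; compute COUNT(*) per group.
HAVING: keep groups with count ≥ 3.
  6: ids {4, 10, 12} → COUNT(*)=3
  8: ids {16, 26} → COUNT(*)=2
  10: ids {6, 13, 14} → COUNT(*)=3
  16: ids {15} → COUNT(*)=1

Ravi | 3 ; Priya | 3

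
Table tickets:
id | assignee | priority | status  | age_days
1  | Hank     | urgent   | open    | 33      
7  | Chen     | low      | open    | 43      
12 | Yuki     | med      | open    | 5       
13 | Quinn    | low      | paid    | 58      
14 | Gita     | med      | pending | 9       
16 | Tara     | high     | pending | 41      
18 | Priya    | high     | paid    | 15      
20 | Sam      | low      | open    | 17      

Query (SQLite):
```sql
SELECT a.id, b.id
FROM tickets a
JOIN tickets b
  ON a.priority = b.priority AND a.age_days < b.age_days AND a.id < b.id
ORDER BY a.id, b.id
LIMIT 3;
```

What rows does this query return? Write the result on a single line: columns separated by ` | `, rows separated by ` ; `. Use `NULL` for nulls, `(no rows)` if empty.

Pairs (a,b) with same priority, a.age_days < b.age_days, a.id < b.id.
priority groups: high:{16,18} low:{7,13,20} med:{12,14} urgent:{1}
Ordered by (a.id, b.id); first 3.

7 | 13 ; 12 | 14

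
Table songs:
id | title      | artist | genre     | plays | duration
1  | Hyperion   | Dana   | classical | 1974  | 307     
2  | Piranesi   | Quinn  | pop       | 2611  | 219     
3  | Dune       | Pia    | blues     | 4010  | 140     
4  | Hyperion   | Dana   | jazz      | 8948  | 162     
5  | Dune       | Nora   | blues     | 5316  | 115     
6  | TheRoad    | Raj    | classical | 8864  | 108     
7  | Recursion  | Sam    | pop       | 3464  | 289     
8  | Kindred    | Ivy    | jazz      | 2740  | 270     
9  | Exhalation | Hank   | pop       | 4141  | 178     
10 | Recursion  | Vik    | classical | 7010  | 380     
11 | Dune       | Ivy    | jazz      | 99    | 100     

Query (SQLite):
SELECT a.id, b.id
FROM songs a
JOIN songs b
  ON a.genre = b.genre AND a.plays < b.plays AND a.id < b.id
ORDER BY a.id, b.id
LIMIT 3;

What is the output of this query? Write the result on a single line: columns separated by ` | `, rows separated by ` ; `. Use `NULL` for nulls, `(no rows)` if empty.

1 | 6 ; 1 | 10 ; 2 | 7

Pairs (a,b) with same genre, a.plays < b.plays, a.id < b.id.
genre groups: blues:{3,5} classical:{1,6,10} jazz:{4,8,11} pop:{2,7,9}
Ordered by (a.id, b.id); first 3.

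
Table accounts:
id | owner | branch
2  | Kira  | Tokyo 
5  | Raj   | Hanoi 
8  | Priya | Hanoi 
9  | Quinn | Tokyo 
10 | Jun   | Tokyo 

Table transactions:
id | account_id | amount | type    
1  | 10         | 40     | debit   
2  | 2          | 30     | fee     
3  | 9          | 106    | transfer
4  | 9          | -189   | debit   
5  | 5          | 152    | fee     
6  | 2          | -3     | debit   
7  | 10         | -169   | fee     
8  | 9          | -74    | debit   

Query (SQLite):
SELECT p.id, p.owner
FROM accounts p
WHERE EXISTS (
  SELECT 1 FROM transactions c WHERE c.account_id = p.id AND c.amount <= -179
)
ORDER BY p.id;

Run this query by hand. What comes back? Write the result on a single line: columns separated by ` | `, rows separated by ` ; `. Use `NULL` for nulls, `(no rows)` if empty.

9 | Quinn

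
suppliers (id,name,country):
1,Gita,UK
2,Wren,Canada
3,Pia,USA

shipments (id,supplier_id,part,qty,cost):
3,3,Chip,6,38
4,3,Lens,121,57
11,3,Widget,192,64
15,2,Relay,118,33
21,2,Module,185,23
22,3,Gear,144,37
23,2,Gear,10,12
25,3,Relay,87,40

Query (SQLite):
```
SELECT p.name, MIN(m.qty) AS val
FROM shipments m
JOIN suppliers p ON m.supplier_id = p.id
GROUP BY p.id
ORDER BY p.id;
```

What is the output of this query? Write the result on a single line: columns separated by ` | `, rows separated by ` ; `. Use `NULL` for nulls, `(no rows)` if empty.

Join each shipments row to its suppliers via supplier_id.
Group joined rows by suppliers.id; compute MIN(m.qty) per group.
  2: ids {15, 21, 23} → MIN(m.qty)=10
  3: ids {3, 4, 11, 22, 25} → MIN(m.qty)=6

Wren | 10 ; Pia | 6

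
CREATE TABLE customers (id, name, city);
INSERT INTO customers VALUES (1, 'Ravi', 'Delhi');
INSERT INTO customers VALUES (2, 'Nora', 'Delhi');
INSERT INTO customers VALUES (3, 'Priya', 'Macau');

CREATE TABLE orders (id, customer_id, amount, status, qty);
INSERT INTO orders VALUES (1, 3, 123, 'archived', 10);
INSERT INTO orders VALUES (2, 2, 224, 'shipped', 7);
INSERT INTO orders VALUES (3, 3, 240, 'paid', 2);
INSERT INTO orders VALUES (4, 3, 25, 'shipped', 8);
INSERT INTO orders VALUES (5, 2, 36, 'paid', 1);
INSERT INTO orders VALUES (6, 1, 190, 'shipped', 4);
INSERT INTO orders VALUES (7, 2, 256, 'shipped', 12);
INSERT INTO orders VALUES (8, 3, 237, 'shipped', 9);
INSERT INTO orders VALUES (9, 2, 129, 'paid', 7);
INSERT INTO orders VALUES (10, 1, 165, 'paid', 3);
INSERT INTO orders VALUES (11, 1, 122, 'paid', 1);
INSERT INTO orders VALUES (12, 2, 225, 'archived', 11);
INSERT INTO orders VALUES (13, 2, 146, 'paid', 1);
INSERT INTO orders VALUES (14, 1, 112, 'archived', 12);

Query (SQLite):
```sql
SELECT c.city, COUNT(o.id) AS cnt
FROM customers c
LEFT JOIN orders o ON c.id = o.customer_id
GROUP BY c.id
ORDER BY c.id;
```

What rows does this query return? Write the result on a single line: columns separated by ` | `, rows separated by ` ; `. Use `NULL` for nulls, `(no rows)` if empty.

Delhi | 4 ; Delhi | 6 ; Macau | 4

LEFT JOIN keeps every customers row; unmatched ones get NULL for orders columns.
Group by customers.id and compute COUNT(o.id). COUNT(col) of an all-NULL group is 0.
  1: ids {6, 10, 11, 14} → COUNT(o.id)=4
  2: ids {2, 5, 7, 9, 12, 13} → COUNT(o.id)=6
  3: ids {1, 3, 4, 8} → COUNT(o.id)=4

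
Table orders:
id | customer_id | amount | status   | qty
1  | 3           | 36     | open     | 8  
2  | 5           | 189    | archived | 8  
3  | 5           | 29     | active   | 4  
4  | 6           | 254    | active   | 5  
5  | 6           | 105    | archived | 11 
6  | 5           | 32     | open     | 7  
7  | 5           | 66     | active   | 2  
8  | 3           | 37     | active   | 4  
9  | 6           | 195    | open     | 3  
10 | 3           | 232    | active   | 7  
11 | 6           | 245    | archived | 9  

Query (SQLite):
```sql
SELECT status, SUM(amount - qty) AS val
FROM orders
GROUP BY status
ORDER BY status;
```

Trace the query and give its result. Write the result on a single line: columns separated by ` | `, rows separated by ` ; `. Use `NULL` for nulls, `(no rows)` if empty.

active | 596 ; archived | 511 ; open | 245

For each row compute amount - qty.
Group by status; take SUM of the expression per group.
  active: ids {3, 4, 7, 8, 10} → SUM(amount - qty)=596
  archived: ids {2, 5, 11} → SUM(amount - qty)=511
  open: ids {1, 6, 9} → SUM(amount - qty)=245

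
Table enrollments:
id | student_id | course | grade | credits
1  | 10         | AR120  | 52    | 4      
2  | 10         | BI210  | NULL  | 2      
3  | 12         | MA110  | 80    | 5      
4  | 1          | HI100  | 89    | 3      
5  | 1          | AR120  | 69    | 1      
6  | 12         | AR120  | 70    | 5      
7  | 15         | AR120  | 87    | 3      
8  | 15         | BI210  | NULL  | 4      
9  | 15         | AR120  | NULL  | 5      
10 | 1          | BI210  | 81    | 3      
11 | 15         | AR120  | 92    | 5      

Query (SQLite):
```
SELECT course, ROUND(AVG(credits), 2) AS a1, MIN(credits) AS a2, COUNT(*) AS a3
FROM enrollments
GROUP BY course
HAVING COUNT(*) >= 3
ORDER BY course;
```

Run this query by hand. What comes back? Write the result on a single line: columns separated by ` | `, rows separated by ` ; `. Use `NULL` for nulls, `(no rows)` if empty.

AR120 | 3.83 | 1 | 6 ; BI210 | 3 | 2 | 3

Group enrollments by course.
Per group compute: ROUND(AVG(credits), 2), MIN(credits), COUNT(*).
HAVING: drop groups with fewer than 3 rows.
  AR120: ids {1, 5, 6, 7, 9, 11} → ROUND(AVG(credits), 2)=3.83, MIN(credits)=1, COUNT(*)=6
  BI210: ids {2, 8, 10} → ROUND(AVG(credits), 2)=3, MIN(credits)=2, COUNT(*)=3
  HI100: ids {4} → ROUND(AVG(credits), 2)=3, MIN(credits)=3, COUNT(*)=1
  MA110: ids {3} → ROUND(AVG(credits), 2)=5, MIN(credits)=5, COUNT(*)=1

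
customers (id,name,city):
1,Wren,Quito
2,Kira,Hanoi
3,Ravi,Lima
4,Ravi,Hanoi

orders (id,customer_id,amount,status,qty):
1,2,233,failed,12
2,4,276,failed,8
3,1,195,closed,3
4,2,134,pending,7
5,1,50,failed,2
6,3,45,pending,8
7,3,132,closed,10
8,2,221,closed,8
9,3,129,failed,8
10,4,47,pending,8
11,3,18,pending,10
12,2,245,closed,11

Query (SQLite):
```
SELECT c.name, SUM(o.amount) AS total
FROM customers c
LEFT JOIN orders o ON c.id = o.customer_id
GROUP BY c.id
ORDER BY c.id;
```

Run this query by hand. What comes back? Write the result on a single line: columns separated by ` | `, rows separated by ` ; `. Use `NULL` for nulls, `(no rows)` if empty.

Wren | 245 ; Kira | 833 ; Ravi | 324 ; Ravi | 323

LEFT JOIN keeps every customers row; unmatched ones get NULL for orders columns.
Group by customers.id and compute SUM(o.amount). SUM over an all-NULL group is NULL.
  1: ids {3, 5} → SUM(o.amount)=245
  2: ids {1, 4, 8, 12} → SUM(o.amount)=833
  3: ids {6, 7, 9, 11} → SUM(o.amount)=324
  4: ids {2, 10} → SUM(o.amount)=323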